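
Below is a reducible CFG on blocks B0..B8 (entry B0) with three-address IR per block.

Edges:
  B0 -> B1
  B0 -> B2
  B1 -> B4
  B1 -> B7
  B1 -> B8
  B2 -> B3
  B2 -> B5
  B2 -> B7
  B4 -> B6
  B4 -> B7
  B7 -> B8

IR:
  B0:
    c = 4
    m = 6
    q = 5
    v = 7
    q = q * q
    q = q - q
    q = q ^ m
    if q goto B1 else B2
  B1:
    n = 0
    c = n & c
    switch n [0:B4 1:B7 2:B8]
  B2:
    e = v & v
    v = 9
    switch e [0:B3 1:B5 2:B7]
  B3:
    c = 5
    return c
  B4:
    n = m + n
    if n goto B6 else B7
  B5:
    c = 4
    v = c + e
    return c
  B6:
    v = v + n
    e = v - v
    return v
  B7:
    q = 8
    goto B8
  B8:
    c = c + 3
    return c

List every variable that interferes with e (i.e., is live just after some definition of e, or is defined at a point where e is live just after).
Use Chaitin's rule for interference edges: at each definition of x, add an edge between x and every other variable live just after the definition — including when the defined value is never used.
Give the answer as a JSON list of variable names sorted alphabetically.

def/use:
  B0: {c,m,q,v} / ∅
  B1: {c,n} / {c}
  B2: {e,v} / {v}
  B3: {c} / ∅
  B4: {n} / {m,n}
  B5: {c,v} / {e}
  B6: {e,v} / {n,v}
  B7: {q} / ∅
  B8: {c} / {c}

Liveness:
  B0 li=∅ lo={c,m,v}
  B1 li={c,m,v} lo={c,m,n,v}
  B2 li={c,v} lo={c,e}
  B3 li=∅ lo=∅
  B4 li={c,m,n,v} lo={c,n,v}
  B5 li={e} lo=∅
  B6 li={n,v} lo=∅
  B7 li={c} lo={c}
  B8 li={c} lo=∅

Conflict graph:
  c — {e,m,n,q,v}
  e — {c,v}
  m — {c,n,q,v}
  n — {c,m,v}
  q — {c,m,v}
  v — {c,e,m,n,q}

N(e) = ["c", "v"]

Answer: ["c", "v"]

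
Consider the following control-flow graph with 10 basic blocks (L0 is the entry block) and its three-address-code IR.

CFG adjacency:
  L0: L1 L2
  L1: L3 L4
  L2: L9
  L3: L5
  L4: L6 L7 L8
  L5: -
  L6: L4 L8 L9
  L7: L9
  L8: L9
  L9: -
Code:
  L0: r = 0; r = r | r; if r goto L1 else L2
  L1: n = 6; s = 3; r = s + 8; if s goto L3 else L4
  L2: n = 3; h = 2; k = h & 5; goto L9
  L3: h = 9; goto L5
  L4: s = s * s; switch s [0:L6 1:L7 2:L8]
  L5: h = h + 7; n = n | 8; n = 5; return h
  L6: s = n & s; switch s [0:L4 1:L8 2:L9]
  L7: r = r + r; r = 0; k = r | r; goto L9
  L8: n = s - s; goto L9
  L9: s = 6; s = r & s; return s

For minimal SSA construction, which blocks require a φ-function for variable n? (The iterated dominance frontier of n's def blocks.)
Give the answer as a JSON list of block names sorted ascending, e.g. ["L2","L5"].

idom tree: L1←L0 L2←L0 L3←L1 L4←L1 L5←L3 L6←L4 L7←L4 L8←L4 L9←L0
Dom∩ at merges:
  L4: preds {L1,L6}: {L0,L1} ∩ {L0,L1,L4,L6} = {L0,L1}; idom=L1
  L8: preds {L4,L6}: {L0,L1,L4} ∩ {L0,L1,L4,L6} = {L0,L1,L4}; idom=L4
  L9: preds {L2,L6,L7,L8}: {L0,L2} ∩ {L0,L1,L4,L6} ∩ {L0,L1,L4,L7} ∩ {L0,L1,L4,L8} = {L0}; idom=L0

DF derivation:
  join L4 pred L1: · stop@L1
  join L4 pred L6: L6→L4 stop@L1
  join L8 pred L4: · stop@L4
  join L8 pred L6: L6 stop@L4
  join L9 pred L2: L2 stop@L0
  join L9 pred L6: L6→L4→L1 stop@L0
  join L9 pred L7: L7→L4→L1 stop@L0
  join L9 pred L8: L8→L4→L1 stop@L0
  L0: DF=∅
  L1: DF={L9}
  L2: DF={L9}
  L3: DF=∅
  L4: DF={L4,L9}
  L5: DF=∅
  L6: DF={L4,L8,L9}
  L7: DF={L9}
  L8: DF={L9}
  L9: DF=∅

φ for n: defs {L1,L2,L5,L8}
  DF⁺ = {L9}

Answer: ["L9"]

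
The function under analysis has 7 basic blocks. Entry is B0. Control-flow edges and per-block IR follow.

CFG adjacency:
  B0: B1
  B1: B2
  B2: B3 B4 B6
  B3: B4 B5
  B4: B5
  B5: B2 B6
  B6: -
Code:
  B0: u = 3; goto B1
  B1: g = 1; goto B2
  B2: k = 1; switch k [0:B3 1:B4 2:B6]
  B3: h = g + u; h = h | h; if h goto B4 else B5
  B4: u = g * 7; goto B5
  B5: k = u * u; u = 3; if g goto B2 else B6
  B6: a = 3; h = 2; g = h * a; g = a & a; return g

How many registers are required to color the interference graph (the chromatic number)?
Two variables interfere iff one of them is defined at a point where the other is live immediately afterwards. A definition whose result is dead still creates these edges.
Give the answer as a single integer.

Per-block:
  B0: def={u} ue=∅
  B1: def={g} ue=∅
  B2: def={k} ue=∅
  B3: def={h} ue={g,u}
  B4: def={u} ue={g}
  B5: def={k,u} ue={g,u}
  B6: def={a,g,h} ue=∅

Live sets:
  live B0: ∅→{u}
  live B1: {u}→{g,u}
  live B2: {g,u}→{g,u}
  live B3: {g,u}→{g,u}
  live B4: {g}→{g,u}
  live B5: {g,u}→{g,u}
  live B6: ∅→∅

Interfere edges:
  a — {g,h}
  g — {a,h,k,u}
  h — {a,g,u}
  k — {g,u}
  u — {g,h,k}

Registers:
  clique {a,g,h} ⇒ need ≥ 3
  3-colouring: R0={g}  R1={h,k}  R2={a,u}
  χ = 3

Answer: 3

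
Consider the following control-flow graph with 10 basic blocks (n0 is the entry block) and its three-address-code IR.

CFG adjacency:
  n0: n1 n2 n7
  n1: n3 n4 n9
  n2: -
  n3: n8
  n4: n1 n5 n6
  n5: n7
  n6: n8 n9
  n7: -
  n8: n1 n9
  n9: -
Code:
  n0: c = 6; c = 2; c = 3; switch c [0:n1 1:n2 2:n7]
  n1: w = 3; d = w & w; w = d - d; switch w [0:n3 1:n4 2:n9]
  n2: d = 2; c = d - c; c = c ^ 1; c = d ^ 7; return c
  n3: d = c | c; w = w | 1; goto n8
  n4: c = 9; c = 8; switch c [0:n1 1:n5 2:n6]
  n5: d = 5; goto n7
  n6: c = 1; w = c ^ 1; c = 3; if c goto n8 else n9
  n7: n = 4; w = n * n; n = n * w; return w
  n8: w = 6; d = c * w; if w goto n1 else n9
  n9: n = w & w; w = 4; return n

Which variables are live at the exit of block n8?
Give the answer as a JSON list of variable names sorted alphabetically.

def/use:
  n0: {c} / ∅
  n1: {d,w} / ∅
  n2: {c,d} / {c}
  n3: {d,w} / {c,w}
  n4: {c} / ∅
  n5: {d} / ∅
  n6: {c,w} / ∅
  n7: {n,w} / ∅
  n8: {d,w} / {c}
  n9: {n,w} / {w}

Liveness:
  n0: in=∅ out={c}
  n1: in={c} out={c,w}
  n2: in={c} out=∅
  n3: in={c,w} out={c}
  n4: in=∅ out={c}
  n5: in=∅ out=∅
  n6: in=∅ out={c,w}
  n7: in=∅ out=∅
  n8: in={c} out={c,w}
  n9: in={w} out=∅

live-out(n8) = ["c", "w"]

Answer: ["c", "w"]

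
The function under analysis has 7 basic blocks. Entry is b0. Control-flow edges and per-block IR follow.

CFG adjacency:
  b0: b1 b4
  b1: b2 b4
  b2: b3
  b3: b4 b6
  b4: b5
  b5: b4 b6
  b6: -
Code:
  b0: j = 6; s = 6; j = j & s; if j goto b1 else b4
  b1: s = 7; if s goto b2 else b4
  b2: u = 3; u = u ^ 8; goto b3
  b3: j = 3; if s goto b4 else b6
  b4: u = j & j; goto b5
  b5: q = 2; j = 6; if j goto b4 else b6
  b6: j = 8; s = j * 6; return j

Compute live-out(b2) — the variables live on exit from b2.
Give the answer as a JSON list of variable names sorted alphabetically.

Answer: ["s"]

Working:
Per-block:
  b0: {j,s} / ∅
  b1: {s} / ∅
  b2: {u} / ∅
  b3: {j} / {s}
  b4: {u} / {j}
  b5: {j,q} / ∅
  b6: {j,s} / ∅

Backward fixpoint:
  live b0: ∅→{j}
  live b1: {j}→{j,s}
  live b2: {s}→{s}
  live b3: {s}→{j}
  live b4: {j}→∅
  live b5: ∅→{j}
  live b6: ∅→∅

live-out(b2) = ["s"]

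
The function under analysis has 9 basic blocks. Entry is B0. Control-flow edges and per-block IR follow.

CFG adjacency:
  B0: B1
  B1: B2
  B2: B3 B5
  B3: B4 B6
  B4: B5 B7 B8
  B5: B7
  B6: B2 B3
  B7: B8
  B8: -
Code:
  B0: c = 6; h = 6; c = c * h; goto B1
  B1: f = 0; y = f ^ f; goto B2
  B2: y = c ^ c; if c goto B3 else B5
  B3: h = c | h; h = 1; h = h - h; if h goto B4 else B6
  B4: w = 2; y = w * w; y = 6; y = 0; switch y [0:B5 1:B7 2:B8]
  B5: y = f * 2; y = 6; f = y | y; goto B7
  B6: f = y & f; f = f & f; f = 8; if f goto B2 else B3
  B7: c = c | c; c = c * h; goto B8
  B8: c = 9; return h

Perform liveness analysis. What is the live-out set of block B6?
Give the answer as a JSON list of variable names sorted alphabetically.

Answer: ["c", "f", "h", "y"]

Derivation:
Per-block:
  B0: def={c,h} ue=∅
  B1: def={f,y} ue=∅
  B2: def={y} ue={c}
  B3: def={h} ue={c,h}
  B4: def={w,y} ue=∅
  B5: def={f,y} ue={f}
  B6: def={f} ue={f,y}
  B7: def={c} ue={c,h}
  B8: def={c} ue={h}

Live sets:
  live B0: ∅→{c,h}
  live B1: {c,h}→{c,f,h}
  live B2: {c,f,h}→{c,f,h,y}
  live B3: {c,f,h,y}→{c,f,h,y}
  live B4: {c,f,h}→{c,f,h}
  live B5: {c,f,h}→{c,h}
  live B6: {c,f,h,y}→{c,f,h,y}
  live B7: {c,h}→{h}
  live B8: {h}→∅

live-out(B6) = ["c", "f", "h", "y"]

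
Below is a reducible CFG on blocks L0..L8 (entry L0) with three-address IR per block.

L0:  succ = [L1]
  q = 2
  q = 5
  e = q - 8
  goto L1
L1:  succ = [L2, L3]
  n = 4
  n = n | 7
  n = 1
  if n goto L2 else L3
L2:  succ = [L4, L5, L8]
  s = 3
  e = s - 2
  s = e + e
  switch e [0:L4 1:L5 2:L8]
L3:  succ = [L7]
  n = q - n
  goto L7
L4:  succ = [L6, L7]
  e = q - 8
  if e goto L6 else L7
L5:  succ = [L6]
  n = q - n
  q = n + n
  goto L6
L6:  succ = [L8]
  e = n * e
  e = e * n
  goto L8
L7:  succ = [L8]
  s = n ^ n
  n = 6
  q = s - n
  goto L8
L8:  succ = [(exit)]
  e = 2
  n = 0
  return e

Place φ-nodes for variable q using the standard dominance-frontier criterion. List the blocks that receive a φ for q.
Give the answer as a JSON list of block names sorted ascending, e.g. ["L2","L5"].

idom tree: L1←L0 L2←L1 L3←L1 L4←L2 L5←L2 L6←L2 L7←L1 L8←L1
Dom∩ at merges:
  L6: preds {L4,L5}: {L0,L1,L2,L4} ∩ {L0,L1,L2,L5} = {L0,L1,L2}; idom=L2
  L7: preds {L3,L4}: {L0,L1,L3} ∩ {L0,L1,L2,L4} = {L0,L1}; idom=L1
  L8: preds {L2,L6,L7}: {L0,L1,L2} ∩ {L0,L1,L2,L6} ∩ {L0,L1,L7} = {L0,L1}; idom=L1

DF walk-up:
  join L6 pred L4: L4 stop@L2
  join L6 pred L5: L5 stop@L2
  join L7 pred L3: L3 stop@L1
  join L7 pred L4: L4→L2 stop@L1
  join L8 pred L2: L2 stop@L1
  join L8 pred L6: L6→L2 stop@L1
  join L8 pred L7: L7 stop@L1
  L0 → ∅
  L1 → ∅
  L2 → {L7,L8}
  L3 → {L7}
  L4 → {L6,L7}
  L5 → {L6}
  L6 → {L8}
  L7 → {L8}
  L8 → ∅

φ for q: defs {L0,L5,L7}
  DF⁺ = {L6,L8}

Answer: ["L6", "L8"]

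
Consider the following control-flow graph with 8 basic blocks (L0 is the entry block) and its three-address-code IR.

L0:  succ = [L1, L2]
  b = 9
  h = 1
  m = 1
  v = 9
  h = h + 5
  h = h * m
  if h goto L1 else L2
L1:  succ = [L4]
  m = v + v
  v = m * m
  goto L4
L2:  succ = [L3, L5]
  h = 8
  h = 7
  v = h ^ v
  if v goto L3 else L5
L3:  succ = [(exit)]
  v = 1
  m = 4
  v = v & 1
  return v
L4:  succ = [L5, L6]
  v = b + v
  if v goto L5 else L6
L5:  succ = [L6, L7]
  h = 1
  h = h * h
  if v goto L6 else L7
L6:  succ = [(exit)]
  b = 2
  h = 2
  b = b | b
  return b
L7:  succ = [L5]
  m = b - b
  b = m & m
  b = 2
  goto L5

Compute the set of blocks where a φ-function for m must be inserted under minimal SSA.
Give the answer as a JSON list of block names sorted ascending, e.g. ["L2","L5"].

Answer: ["L5", "L6"]

Derivation:
idom tree: L1←L0 L2←L0 L3←L2 L4←L1 L5←L0 L6←L0 L7←L5
Dom at joins:
  L5: preds {L2,L4,L7}: {L0,L2} ∩ {L0,L1,L4} ∩ {L0,L5,L7} = {L0}; idom=L0
  L6: preds {L4,L5}: {L0,L1,L4} ∩ {L0,L5} = {L0}; idom=L0

DF walk-up:
  join L5 pred L2: L2 stop@L0
  join L5 pred L4: L4→L1 stop@L0
  join L5 pred L7: L7→L5 stop@L0
  join L6 pred L4: L4→L1 stop@L0
  join L6 pred L5: L5 stop@L0
  L0 → ∅
  L1 → {L5,L6}
  L2 → {L5}
  L3 → ∅
  L4 → {L5,L6}
  L5 → {L5,L6}
  L6 → ∅
  L7 → {L5}

φ for m: defs {L0,L1,L3,L7}
  DF⁺ = {L5,L6}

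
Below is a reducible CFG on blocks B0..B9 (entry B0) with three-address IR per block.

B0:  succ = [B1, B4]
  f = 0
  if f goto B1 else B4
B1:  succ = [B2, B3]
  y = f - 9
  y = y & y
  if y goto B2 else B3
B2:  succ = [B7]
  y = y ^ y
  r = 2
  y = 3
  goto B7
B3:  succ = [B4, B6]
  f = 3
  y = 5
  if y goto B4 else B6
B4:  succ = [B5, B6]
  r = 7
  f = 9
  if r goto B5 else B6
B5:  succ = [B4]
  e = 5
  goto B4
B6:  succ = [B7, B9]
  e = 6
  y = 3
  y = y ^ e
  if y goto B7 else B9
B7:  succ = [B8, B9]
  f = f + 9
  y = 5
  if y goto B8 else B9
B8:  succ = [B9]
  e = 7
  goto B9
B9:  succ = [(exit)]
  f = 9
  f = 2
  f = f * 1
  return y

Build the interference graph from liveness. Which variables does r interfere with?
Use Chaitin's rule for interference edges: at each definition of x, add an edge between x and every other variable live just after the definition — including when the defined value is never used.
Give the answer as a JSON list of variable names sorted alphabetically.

Answer: ["f"]

Analysis:
def/use:
  B0: {f} / ∅
  B1: {y} / {f}
  B2: {r,y} / {y}
  B3: {f,y} / ∅
  B4: {f,r} / ∅
  B5: {e} / ∅
  B6: {e,y} / ∅
  B7: {f,y} / {f}
  B8: {e} / ∅
  B9: {f} / {y}

Live sets:
  B0: in=∅ out={f}
  B1: in={f} out={f,y}
  B2: in={f,y} out={f}
  B3: in=∅ out={f}
  B4: in=∅ out={f}
  B5: in=∅ out=∅
  B6: in={f} out={f,y}
  B7: in={f} out={y}
  B8: in={y} out={y}
  B9: in={y} out=∅

Conflict graph:
  e — {f,y}
  f — {e,r,y}
  r — {f}
  y — {e,f}

N(r) = ["f"]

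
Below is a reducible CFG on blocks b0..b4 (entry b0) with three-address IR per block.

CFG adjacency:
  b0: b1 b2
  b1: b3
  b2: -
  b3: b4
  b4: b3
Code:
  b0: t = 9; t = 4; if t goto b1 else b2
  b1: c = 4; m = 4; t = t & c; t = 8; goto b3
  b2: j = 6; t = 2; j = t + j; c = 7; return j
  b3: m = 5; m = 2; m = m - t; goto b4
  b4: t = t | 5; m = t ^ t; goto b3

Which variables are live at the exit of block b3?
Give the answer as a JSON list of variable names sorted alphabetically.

Answer: ["t"]

Working:
Block summaries:
  b0: {t} / ∅
  b1: {c,m,t} / {t}
  b2: {c,j,t} / ∅
  b3: {m} / {t}
  b4: {m,t} / {t}

Live sets:
  b0: in=∅ out={t}
  b1: in={t} out={t}
  b2: in=∅ out=∅
  b3: in={t} out={t}
  b4: in={t} out={t}

live-out(b3) = ["t"]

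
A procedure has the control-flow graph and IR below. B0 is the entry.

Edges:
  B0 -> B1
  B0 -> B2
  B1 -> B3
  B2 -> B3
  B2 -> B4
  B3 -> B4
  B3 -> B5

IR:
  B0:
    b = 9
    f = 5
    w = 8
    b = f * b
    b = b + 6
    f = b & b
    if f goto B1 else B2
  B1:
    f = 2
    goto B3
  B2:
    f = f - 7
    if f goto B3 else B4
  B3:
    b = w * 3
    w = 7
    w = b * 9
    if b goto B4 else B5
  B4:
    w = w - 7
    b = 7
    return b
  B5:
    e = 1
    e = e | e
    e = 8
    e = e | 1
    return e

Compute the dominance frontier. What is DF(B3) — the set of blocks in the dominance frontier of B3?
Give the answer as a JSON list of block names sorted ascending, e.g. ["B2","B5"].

Answer: ["B4"]

Working:
idom tree: B1←B0 B2←B0 B3←B0 B4←B0 B5←B3
Dom∩ at merges:
  B3: preds {B1,B2}: {B0,B1} ∩ {B0,B2} = {B0}; idom=B0
  B4: preds {B2,B3}: {B0,B2} ∩ {B0,B3} = {B0}; idom=B0

DF walk-up:
  B3←B1: walk B1 to B0
  B3←B2: walk B2 to B0
  B4←B2: walk B2 to B0
  B4←B3: walk B3 to B0
  B0: DF=∅
  B1: DF={B3}
  B2: DF={B3,B4}
  B3: DF={B4}
  B4: DF=∅
  B5: DF=∅

DF(B3) = ["B4"]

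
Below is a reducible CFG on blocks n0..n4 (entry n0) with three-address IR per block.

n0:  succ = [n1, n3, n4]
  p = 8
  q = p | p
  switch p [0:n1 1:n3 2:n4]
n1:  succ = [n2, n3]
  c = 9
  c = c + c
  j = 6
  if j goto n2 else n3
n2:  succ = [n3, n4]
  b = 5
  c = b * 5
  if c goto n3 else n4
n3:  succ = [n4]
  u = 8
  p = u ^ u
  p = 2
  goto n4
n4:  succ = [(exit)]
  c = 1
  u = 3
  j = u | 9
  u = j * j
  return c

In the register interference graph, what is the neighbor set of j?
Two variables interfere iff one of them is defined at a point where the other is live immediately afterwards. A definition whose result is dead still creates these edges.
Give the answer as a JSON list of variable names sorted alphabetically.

Per-block:
  n0: {p,q} / ∅
  n1: {c,j} / ∅
  n2: {b,c} / ∅
  n3: {p,u} / ∅
  n4: {c,j,u} / ∅

Live sets:
  n0 li=∅ lo=∅
  n1 li=∅ lo=∅
  n2 li=∅ lo=∅
  n3 li=∅ lo=∅
  n4 li=∅ lo=∅

Conflict graph:
  b: ∅
  c: {j,u}
  j: {c}
  p: {q}
  q: {p}
  u: {c}

N(j) = ["c"]

Answer: ["c"]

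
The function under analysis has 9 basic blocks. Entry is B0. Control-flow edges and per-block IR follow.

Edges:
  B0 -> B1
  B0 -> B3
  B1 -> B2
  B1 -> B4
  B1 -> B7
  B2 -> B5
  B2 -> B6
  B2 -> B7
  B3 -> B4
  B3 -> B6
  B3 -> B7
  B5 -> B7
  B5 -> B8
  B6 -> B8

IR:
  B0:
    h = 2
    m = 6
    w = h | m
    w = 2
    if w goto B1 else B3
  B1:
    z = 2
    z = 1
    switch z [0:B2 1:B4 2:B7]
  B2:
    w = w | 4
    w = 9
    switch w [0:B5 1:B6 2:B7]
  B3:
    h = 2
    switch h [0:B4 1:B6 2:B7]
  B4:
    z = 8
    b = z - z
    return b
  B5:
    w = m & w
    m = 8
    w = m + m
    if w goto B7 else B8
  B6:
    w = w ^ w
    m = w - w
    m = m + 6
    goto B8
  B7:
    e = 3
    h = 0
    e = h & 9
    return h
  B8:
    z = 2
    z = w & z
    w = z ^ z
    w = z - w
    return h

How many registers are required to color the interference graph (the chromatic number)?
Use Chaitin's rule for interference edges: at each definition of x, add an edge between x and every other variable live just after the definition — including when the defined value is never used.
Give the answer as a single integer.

Answer: 4

Derivation:
Block summaries:
  B0: {h,m,w} / ∅
  B1: {z} / ∅
  B2: {w} / {w}
  B3: {h} / ∅
  B4: {b,z} / ∅
  B5: {m,w} / {m,w}
  B6: {m,w} / {w}
  B7: {e,h} / ∅
  B8: {w,z} / {h,w}

Liveness:
  B0 li=∅ lo={h,m,w}
  B1 li={h,m,w} lo={h,m,w}
  B2 li={h,m,w} lo={h,m,w}
  B3 li={w} lo={h,w}
  B4 li=∅ lo=∅
  B5 li={h,m,w} lo={h,w}
  B6 li={h,w} lo={h,w}
  B7 li=∅ lo=∅
  B8 li={h,w} lo=∅

Conflict graph:
  b — ∅
  e — {h}
  h — {e,m,w,z}
  m — {h,w,z}
  w — {h,m,z}
  z — {h,m,w}

Chromatic number:
  lower bound: {h,m,w,z} mutually conflict ⇒ χ ≥ 4
  4-colouring: R0={b,h}  R1={e,m}  R2={w}  R3={z}
  χ = 4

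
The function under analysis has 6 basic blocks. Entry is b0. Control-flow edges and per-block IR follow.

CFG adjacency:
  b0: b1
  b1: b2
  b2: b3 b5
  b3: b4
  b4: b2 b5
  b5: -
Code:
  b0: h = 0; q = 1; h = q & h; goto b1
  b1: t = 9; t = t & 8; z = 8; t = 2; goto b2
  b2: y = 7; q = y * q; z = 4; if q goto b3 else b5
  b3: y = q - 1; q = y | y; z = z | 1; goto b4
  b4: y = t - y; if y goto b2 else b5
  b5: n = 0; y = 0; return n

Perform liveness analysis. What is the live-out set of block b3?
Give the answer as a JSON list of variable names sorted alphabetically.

Per-block:
  b0: {h,q} / ∅
  b1: {t,z} / ∅
  b2: {q,y,z} / {q}
  b3: {q,y,z} / {q,z}
  b4: {y} / {t,y}
  b5: {n,y} / ∅

Backward fixpoint:
  live b0: ∅→{q}
  live b1: {q}→{q,t}
  live b2: {q,t}→{q,t,z}
  live b3: {q,t,z}→{q,t,y}
  live b4: {q,t,y}→{q,t}
  live b5: ∅→∅

live-out(b3) = ["q", "t", "y"]

Answer: ["q", "t", "y"]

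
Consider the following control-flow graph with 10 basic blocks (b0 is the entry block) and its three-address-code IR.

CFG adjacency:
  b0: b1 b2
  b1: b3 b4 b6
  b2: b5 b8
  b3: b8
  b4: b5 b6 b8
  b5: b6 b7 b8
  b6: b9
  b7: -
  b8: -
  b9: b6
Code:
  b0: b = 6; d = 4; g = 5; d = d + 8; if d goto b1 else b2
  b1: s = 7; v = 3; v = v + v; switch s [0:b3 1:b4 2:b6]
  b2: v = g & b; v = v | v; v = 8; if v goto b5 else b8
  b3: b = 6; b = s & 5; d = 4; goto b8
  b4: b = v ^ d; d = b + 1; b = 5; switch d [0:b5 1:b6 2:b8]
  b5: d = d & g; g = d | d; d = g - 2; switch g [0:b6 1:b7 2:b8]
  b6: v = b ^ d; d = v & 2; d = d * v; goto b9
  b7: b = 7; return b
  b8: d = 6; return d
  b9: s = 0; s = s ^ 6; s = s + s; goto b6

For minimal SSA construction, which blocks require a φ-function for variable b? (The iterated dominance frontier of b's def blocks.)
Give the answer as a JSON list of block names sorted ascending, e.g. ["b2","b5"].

idom tree: b1←b0 b2←b0 b3←b1 b4←b1 b5←b0 b6←b0 b7←b5 b8←b0 b9←b6
Join-block Dom:
  b5: preds {b2,b4}: {b0,b2} ∩ {b0,b1,b4} = {b0}; idom=b0
  b6: preds {b1,b4,b5,b9}: {b0,b1} ∩ {b0,b1,b4} ∩ {b0,b5} ∩ {b0,b6,b9} = {b0}; idom=b0
  b8: preds {b2,b3,b4,b5}: {b0,b2} ∩ {b0,b1,b3} ∩ {b0,b1,b4} ∩ {b0,b5} = {b0}; idom=b0

DF walk-up:
  join b5 pred b2: b2 stop@b0
  join b5 pred b4: b4→b1 stop@b0
  join b6 pred b1: b1 stop@b0
  join b6 pred b4: b4→b1 stop@b0
  join b6 pred b5: b5 stop@b0
  join b6 pred b9: b9→b6 stop@b0
  join b8 pred b2: b2 stop@b0
  join b8 pred b3: b3→b1 stop@b0
  join b8 pred b4: b4→b1 stop@b0
  join b8 pred b5: b5 stop@b0
  b0: DF=∅
  b1: DF={b5,b6,b8}
  b2: DF={b5,b8}
  b3: DF={b8}
  b4: DF={b5,b6,b8}
  b5: DF={b6,b8}
  b6: DF={b6}
  b7: DF=∅
  b8: DF=∅
  b9: DF={b6}

φ for b: defs {b0,b3,b4,b7}
  DF⁺ = {b5,b6,b8}

Answer: ["b5", "b6", "b8"]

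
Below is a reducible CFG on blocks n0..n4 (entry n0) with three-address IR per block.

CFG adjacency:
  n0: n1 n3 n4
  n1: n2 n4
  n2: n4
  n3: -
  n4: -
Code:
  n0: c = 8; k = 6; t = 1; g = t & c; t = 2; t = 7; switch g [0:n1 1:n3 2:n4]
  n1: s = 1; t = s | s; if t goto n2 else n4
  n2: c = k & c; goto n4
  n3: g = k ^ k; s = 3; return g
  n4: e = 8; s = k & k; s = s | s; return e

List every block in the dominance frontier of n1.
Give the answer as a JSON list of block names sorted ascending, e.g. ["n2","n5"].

Answer: ["n4"]

Derivation:
idom tree: n1←n0 n2←n1 n3←n0 n4←n0
Dom at joins:
  n4: preds {n0,n1,n2}: {n0} ∩ {n0,n1} ∩ {n0,n1,n2} = {n0}; idom=n0

DF derivation:
  join n4 pred n0: · stop@n0
  join n4 pred n1: n1 stop@n0
  join n4 pred n2: n2→n1 stop@n0
  n0 → ∅
  n1 → {n4}
  n2 → {n4}
  n3 → ∅
  n4 → ∅

DF(n1) = ["n4"]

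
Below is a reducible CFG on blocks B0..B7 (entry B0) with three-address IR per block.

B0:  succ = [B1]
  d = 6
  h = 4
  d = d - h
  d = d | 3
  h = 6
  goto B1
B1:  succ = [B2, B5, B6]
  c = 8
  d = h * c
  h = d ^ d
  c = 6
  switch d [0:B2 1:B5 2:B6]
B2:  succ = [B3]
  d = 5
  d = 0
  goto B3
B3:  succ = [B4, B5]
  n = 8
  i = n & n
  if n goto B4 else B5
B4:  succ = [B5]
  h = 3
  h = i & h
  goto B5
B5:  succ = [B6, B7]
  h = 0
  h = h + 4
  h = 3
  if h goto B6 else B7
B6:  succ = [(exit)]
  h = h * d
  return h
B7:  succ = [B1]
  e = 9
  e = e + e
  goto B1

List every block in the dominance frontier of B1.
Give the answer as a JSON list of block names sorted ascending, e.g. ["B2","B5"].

Answer: ["B1"]

Derivation:
idom tree: B1←B0 B2←B1 B3←B2 B4←B3 B5←B1 B6←B1 B7←B5
Join-block Dom:
  B1: preds {B0,B7}: {B0} ∩ {B0,B1,B5,B7} = {B0}; idom=B0
  B5: preds {B1,B3,B4}: {B0,B1} ∩ {B0,B1,B2,B3} ∩ {B0,B1,B2,B3,B4} = {B0,B1}; idom=B1
  B6: preds {B1,B5}: {B0,B1} ∩ {B0,B1,B5} = {B0,B1}; idom=B1

DF walk-up:
  join B1 pred B0: · stop@B0
  join B1 pred B7: B7→B5→B1 stop@B0
  join B5 pred B1: · stop@B1
  join B5 pred B3: B3→B2 stop@B1
  join B5 pred B4: B4→B3→B2 stop@B1
  join B6 pred B1: · stop@B1
  join B6 pred B5: B5 stop@B1
  B0 → ∅
  B1 → {B1}
  B2 → {B5}
  B3 → {B5}
  B4 → {B5}
  B5 → {B1,B6}
  B6 → ∅
  B7 → {B1}

DF(B1) = ["B1"]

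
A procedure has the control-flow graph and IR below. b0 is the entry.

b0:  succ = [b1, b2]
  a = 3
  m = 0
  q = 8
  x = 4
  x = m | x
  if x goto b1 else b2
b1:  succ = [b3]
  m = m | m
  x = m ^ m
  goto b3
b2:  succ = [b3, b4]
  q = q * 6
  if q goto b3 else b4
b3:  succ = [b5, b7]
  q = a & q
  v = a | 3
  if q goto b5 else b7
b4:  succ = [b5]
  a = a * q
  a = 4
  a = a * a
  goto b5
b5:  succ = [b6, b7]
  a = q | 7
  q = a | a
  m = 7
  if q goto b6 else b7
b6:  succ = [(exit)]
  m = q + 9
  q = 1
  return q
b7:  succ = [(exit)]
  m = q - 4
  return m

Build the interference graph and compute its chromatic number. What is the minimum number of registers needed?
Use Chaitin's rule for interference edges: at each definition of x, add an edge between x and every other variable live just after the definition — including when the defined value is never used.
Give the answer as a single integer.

Answer: 4

Working:
def/use:
  b0: {a,m,q,x} / ∅
  b1: {m,x} / {m}
  b2: {q} / {q}
  b3: {q,v} / {a,q}
  b4: {a} / {a,q}
  b5: {a,m,q} / {q}
  b6: {m,q} / {q}
  b7: {m} / {q}

Live sets:
  live b0: ∅→{a,m,q}
  live b1: {a,m,q}→{a,q}
  live b2: {a,q}→{a,q}
  live b3: {a,q}→{q}
  live b4: {a,q}→{q}
  live b5: {q}→{q}
  live b6: {q}→∅
  live b7: {q}→∅

Interfere edges:
  a: {m,q,x}
  m: {a,q,x}
  q: {a,m,v,x}
  v: {q}
  x: {a,m,q}

Chromatic number:
  lower bound: {a,m,q,x} mutually conflict ⇒ χ ≥ 4
  4-colouring: c0={q}  c1={a,v}  c2={m}  c3={x}
  χ = 4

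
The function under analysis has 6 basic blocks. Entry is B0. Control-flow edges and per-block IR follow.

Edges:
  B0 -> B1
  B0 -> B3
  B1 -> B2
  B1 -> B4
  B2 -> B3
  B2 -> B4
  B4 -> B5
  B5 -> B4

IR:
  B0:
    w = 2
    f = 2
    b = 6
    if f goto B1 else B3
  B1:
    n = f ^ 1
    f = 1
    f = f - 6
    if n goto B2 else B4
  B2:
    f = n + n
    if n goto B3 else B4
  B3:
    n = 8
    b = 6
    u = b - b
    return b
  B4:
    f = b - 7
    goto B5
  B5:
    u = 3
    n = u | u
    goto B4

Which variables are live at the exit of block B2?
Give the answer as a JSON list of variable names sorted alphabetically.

Block summaries:
  B0: {b,f,w} / ∅
  B1: {f,n} / {f}
  B2: {f} / {n}
  B3: {b,n,u} / ∅
  B4: {f} / {b}
  B5: {n,u} / ∅

Live sets:
  B0: in=∅ out={b,f}
  B1: in={b,f} out={b,n}
  B2: in={b,n} out={b}
  B3: in=∅ out=∅
  B4: in={b} out={b}
  B5: in={b} out={b}

live-out(B2) = ["b"]

Answer: ["b"]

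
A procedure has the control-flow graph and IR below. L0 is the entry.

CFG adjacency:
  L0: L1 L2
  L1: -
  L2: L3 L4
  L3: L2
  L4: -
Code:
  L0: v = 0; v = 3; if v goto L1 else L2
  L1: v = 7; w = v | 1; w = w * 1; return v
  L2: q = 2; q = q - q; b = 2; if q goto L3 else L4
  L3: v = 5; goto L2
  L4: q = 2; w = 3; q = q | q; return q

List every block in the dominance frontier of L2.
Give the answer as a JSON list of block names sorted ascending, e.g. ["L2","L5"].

Answer: ["L2"]

Working:
idom tree: L1←L0 L2←L0 L3←L2 L4←L2
Join-block Dom:
  L2: preds {L0,L3}: {L0} ∩ {L0,L2,L3} = {L0}; idom=L0

DF walk-up:
  L2←L0: walk · to L0
  L2←L3: walk L3→L2 to L0
  L0: DF=∅
  L1: DF=∅
  L2: DF={L2}
  L3: DF={L2}
  L4: DF=∅

DF(L2) = ["L2"]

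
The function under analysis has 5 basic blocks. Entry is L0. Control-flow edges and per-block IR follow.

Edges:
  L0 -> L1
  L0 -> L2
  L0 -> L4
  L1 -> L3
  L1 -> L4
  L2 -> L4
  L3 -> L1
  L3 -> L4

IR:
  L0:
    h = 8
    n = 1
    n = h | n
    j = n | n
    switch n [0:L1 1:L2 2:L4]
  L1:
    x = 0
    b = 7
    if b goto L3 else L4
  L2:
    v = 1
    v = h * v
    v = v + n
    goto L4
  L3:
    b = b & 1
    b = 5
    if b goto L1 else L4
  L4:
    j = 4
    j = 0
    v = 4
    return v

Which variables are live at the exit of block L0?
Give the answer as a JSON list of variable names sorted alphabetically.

Answer: ["h", "n"]

Derivation:
Block summaries:
  L0: {h,j,n} / ∅
  L1: {b,x} / ∅
  L2: {v} / {h,n}
  L3: {b} / {b}
  L4: {j,v} / ∅

Live sets:
  L0: in=∅ out={h,n}
  L1: in=∅ out={b}
  L2: in={h,n} out=∅
  L3: in={b} out=∅
  L4: in=∅ out=∅

live-out(L0) = ["h", "n"]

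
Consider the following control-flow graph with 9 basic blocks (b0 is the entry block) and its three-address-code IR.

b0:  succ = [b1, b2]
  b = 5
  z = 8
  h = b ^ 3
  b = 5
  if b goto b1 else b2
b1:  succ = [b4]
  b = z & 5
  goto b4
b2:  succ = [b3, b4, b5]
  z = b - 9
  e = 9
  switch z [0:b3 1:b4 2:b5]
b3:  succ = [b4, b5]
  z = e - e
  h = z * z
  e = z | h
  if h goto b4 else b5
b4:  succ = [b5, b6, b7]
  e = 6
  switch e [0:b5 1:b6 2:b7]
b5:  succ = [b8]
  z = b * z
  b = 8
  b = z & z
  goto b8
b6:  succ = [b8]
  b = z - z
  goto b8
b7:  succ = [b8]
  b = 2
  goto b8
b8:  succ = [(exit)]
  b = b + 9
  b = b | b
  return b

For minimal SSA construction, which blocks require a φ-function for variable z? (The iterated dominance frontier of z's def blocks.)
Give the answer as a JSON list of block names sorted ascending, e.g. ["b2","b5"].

idom tree: b1←b0 b2←b0 b3←b2 b4←b0 b5←b0 b6←b4 b7←b4 b8←b0
Join-block Dom:
  b4: preds {b1,b2,b3}: {b0,b1} ∩ {b0,b2} ∩ {b0,b2,b3} = {b0}; idom=b0
  b5: preds {b2,b3,b4}: {b0,b2} ∩ {b0,b2,b3} ∩ {b0,b4} = {b0}; idom=b0
  b8: preds {b5,b6,b7}: {b0,b5} ∩ {b0,b4,b6} ∩ {b0,b4,b7} = {b0}; idom=b0

Frontier:
  join b4 pred b1: b1 stop@b0
  join b4 pred b2: b2 stop@b0
  join b4 pred b3: b3→b2 stop@b0
  join b5 pred b2: b2 stop@b0
  join b5 pred b3: b3→b2 stop@b0
  join b5 pred b4: b4 stop@b0
  join b8 pred b5: b5 stop@b0
  join b8 pred b6: b6→b4 stop@b0
  join b8 pred b7: b7→b4 stop@b0
  b0: DF=∅
  b1: DF={b4}
  b2: DF={b4,b5}
  b3: DF={b4,b5}
  b4: DF={b5,b8}
  b5: DF={b8}
  b6: DF={b8}
  b7: DF={b8}
  b8: DF=∅

φ for z: defs {b0,b2,b3,b5}
  DF⁺ = {b4,b5,b8}

Answer: ["b4", "b5", "b8"]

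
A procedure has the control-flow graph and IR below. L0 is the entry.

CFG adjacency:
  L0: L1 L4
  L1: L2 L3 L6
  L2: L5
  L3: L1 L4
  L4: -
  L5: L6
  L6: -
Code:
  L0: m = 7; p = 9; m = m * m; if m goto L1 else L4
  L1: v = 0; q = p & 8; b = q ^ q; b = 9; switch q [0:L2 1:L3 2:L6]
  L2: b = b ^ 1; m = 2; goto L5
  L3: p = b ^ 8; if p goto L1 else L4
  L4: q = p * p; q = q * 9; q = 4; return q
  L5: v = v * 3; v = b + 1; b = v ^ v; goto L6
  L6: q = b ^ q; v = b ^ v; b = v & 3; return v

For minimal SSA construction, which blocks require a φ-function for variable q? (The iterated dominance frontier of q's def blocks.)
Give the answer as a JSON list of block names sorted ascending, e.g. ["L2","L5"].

Answer: ["L1", "L4"]

Analysis:
idom tree: L1←L0 L2←L1 L3←L1 L4←L0 L5←L2 L6←L1
Join-block Dom:
  L1: preds {L0,L3}: {L0} ∩ {L0,L1,L3} = {L0}; idom=L0
  L4: preds {L0,L3}: {L0} ∩ {L0,L1,L3} = {L0}; idom=L0
  L6: preds {L1,L5}: {L0,L1} ∩ {L0,L1,L2,L5} = {L0,L1}; idom=L1

DF walk-up:
  L1←L0: walk · to L0
  L1←L3: walk L3→L1 to L0
  L4←L0: walk · to L0
  L4←L3: walk L3→L1 to L0
  L6←L1: walk · to L1
  L6←L5: walk L5→L2 to L1
  L0: DF=∅
  L1: DF={L1,L4}
  L2: DF={L6}
  L3: DF={L1,L4}
  L4: DF=∅
  L5: DF={L6}
  L6: DF=∅

φ for q: defs {L1,L4,L6}
  DF⁺ = {L1,L4}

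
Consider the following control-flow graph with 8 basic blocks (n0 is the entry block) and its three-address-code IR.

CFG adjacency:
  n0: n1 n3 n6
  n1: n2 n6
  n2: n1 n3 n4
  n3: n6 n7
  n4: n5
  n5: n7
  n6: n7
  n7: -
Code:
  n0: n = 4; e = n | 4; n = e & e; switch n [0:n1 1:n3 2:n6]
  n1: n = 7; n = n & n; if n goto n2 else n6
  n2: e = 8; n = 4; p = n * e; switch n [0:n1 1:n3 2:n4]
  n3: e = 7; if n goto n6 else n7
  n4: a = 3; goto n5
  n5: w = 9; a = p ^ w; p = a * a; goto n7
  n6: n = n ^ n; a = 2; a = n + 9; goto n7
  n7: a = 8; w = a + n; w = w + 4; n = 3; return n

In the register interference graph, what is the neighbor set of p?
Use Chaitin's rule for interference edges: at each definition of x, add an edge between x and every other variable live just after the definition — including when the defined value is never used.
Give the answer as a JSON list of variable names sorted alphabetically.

Answer: ["a", "n", "w"]

Derivation:
Block summaries:
  n0 def {e,n} use ∅
  n1 def {n} use ∅
  n2 def {e,n,p} use ∅
  n3 def {e} use {n}
  n4 def {a} use ∅
  n5 def {a,p,w} use {p}
  n6 def {a,n} use {n}
  n7 def {a,n,w} use {n}

Liveness:
  n0: in=∅ out={n}
  n1: in=∅ out={n}
  n2: in=∅ out={n,p}
  n3: in={n} out={n}
  n4: in={n,p} out={n,p}
  n5: in={n,p} out={n}
  n6: in={n} out={n}
  n7: in={n} out=∅

Conflict graph:
  a: {n,p}
  e: {n}
  n: {a,e,p,w}
  p: {a,n,w}
  w: {n,p}

N(p) = ["a", "n", "w"]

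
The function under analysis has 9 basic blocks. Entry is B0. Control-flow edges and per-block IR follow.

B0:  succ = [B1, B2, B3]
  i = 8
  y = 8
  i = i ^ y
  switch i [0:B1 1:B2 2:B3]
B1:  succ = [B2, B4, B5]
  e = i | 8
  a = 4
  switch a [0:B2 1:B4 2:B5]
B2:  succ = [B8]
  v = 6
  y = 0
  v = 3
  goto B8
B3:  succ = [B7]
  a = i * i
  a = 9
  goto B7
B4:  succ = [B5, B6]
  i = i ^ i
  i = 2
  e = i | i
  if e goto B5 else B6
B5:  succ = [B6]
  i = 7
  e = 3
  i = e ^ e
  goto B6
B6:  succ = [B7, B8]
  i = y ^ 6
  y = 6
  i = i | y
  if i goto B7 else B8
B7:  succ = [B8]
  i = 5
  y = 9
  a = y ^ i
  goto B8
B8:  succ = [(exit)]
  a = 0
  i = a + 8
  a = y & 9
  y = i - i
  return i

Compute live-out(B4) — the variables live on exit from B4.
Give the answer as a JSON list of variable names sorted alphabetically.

Answer: ["y"]

Derivation:
Block summaries:
  B0 def {i,y} use ∅
  B1 def {a,e} use {i}
  B2 def {v,y} use ∅
  B3 def {a} use {i}
  B4 def {e,i} use {i}
  B5 def {e,i} use ∅
  B6 def {i,y} use {y}
  B7 def {a,i,y} use ∅
  B8 def {a,i,y} use {y}

Live sets:
  B0 li=∅ lo={i,y}
  B1 li={i,y} lo={i,y}
  B2 li=∅ lo={y}
  B3 li={i} lo=∅
  B4 li={i,y} lo={y}
  B5 li={y} lo={y}
  B6 li={y} lo={y}
  B7 li=∅ lo={y}
  B8 li={y} lo=∅

live-out(B4) = ["y"]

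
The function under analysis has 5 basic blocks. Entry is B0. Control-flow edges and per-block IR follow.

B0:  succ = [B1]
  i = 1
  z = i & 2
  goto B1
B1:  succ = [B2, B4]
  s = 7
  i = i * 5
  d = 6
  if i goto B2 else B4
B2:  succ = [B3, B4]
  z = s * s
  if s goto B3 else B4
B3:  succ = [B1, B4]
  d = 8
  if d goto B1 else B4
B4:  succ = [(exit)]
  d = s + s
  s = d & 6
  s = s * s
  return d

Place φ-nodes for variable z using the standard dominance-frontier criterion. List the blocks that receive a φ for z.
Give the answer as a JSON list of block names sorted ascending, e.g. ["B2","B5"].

Answer: ["B1", "B4"]

Working:
idom tree: B1←B0 B2←B1 B3←B2 B4←B1
Join-block Dom:
  B1: preds {B0,B3}: {B0} ∩ {B0,B1,B2,B3} = {B0}; idom=B0
  B4: preds {B1,B2,B3}: {B0,B1} ∩ {B0,B1,B2} ∩ {B0,B1,B2,B3} = {B0,B1}; idom=B1

DF derivation:
  B1←B0: walk · to B0
  B1←B3: walk B3→B2→B1 to B0
  B4←B1: walk · to B1
  B4←B2: walk B2 to B1
  B4←B3: walk B3→B2 to B1
  B0 → ∅
  B1 → {B1}
  B2 → {B1,B4}
  B3 → {B1,B4}
  B4 → ∅

φ for z: defs {B0,B2}
  DF⁺ = {B1,B4}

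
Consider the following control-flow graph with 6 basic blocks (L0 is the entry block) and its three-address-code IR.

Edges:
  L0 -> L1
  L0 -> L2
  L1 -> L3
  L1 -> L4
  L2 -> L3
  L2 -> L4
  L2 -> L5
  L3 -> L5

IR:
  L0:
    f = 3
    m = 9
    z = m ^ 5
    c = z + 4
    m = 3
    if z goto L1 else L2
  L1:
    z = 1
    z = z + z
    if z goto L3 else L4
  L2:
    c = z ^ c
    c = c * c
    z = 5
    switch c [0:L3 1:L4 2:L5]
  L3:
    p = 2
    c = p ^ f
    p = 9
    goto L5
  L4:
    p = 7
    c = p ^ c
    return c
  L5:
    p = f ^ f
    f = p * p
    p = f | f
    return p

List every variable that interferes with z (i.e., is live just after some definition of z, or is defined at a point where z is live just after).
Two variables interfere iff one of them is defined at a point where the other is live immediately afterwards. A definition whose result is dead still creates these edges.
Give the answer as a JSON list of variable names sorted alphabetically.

Block summaries:
  L0: def={c,f,m,z} ue=∅
  L1: def={z} ue=∅
  L2: def={c,z} ue={c,z}
  L3: def={c,p} ue={f}
  L4: def={c,p} ue={c}
  L5: def={f,p} ue={f}

Live sets:
  L0 li=∅ lo={c,f,z}
  L1 li={c,f} lo={c,f}
  L2 li={c,f,z} lo={c,f}
  L3 li={f} lo={f}
  L4 li={c} lo=∅
  L5 li={f} lo=∅

Conflict graph:
  c↔{f,m,p,z}
  f↔{c,m,p,z}
  m↔{c,f,z}
  p↔{c,f}
  z↔{c,f,m}

N(z) = ["c", "f", "m"]

Answer: ["c", "f", "m"]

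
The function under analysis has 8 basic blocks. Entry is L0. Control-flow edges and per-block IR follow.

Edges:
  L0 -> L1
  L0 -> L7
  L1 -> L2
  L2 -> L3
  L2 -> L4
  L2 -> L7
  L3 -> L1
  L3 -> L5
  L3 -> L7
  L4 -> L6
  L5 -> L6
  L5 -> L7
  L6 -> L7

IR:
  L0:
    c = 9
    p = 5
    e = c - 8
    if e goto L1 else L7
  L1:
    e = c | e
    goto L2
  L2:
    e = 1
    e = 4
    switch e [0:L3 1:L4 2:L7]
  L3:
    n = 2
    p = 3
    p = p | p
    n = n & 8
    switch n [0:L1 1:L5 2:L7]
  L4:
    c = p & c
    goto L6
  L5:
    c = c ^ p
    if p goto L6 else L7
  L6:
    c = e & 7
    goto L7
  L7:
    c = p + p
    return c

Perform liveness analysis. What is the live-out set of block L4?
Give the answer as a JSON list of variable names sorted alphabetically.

Answer: ["e", "p"]

Analysis:
Per-block:
  L0: def={c,e,p} ue=∅
  L1: def={e} ue={c,e}
  L2: def={e} ue=∅
  L3: def={n,p} ue=∅
  L4: def={c} ue={c,p}
  L5: def={c} ue={c,p}
  L6: def={c} ue={e}
  L7: def={c} ue={p}

Live sets:
  live L0: ∅→{c,e,p}
  live L1: {c,e,p}→{c,p}
  live L2: {c,p}→{c,e,p}
  live L3: {c,e}→{c,e,p}
  live L4: {c,e,p}→{e,p}
  live L5: {c,e,p}→{e,p}
  live L6: {e,p}→{p}
  live L7: {p}→∅

live-out(L4) = ["e", "p"]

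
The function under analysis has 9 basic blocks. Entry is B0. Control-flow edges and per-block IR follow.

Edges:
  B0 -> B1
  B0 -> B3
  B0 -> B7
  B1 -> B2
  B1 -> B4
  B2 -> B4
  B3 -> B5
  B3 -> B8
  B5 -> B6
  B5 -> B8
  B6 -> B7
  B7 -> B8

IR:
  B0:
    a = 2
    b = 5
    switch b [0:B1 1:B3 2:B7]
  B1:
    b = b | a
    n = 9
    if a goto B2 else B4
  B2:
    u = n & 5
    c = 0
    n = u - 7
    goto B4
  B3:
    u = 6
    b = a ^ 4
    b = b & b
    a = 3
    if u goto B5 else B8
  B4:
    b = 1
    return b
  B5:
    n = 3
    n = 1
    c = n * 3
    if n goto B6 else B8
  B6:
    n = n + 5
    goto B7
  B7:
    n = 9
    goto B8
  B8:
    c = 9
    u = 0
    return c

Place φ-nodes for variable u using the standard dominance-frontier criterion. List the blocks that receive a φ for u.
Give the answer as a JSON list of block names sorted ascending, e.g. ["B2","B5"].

idom tree: B1←B0 B2←B1 B3←B0 B4←B1 B5←B3 B6←B5 B7←B0 B8←B0
Join-block Dom:
  B4: preds {B1,B2}: {B0,B1} ∩ {B0,B1,B2} = {B0,B1}; idom=B1
  B7: preds {B0,B6}: {B0} ∩ {B0,B3,B5,B6} = {B0}; idom=B0
  B8: preds {B3,B5,B7}: {B0,B3} ∩ {B0,B3,B5} ∩ {B0,B7} = {B0}; idom=B0

DF derivation:
  join B4 pred B1: · stop@B1
  join B4 pred B2: B2 stop@B1
  join B7 pred B0: · stop@B0
  join B7 pred B6: B6→B5→B3 stop@B0
  join B8 pred B3: B3 stop@B0
  join B8 pred B5: B5→B3 stop@B0
  join B8 pred B7: B7 stop@B0
  B0: DF=∅
  B1: DF=∅
  B2: DF={B4}
  B3: DF={B7,B8}
  B4: DF=∅
  B5: DF={B7,B8}
  B6: DF={B7}
  B7: DF={B8}
  B8: DF=∅

φ for u: defs {B2,B3,B8}
  DF⁺ = {B4,B7,B8}

Answer: ["B4", "B7", "B8"]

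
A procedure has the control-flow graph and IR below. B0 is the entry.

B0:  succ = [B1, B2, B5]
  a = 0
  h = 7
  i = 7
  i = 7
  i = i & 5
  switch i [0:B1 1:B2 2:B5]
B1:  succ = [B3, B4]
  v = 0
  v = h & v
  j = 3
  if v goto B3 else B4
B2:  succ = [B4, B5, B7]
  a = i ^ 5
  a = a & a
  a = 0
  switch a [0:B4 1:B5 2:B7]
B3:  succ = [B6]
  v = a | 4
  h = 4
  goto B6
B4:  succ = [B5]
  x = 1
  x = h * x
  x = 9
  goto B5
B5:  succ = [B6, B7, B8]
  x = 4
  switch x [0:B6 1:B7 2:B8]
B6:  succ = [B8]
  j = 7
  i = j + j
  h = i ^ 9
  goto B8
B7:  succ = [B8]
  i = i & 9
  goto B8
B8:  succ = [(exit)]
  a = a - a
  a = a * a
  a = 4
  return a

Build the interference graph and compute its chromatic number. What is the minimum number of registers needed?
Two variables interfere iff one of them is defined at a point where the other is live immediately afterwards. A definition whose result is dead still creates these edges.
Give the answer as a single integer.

Answer: 5

Derivation:
Block summaries:
  B0: {a,h,i} / ∅
  B1: {j,v} / {h}
  B2: {a} / {i}
  B3: {h,v} / {a}
  B4: {x} / {h}
  B5: {x} / ∅
  B6: {h,i,j} / ∅
  B7: {i} / {i}
  B8: {a} / {a}

Backward fixpoint:
  B0: in=∅ out={a,h,i}
  B1: in={a,h,i} out={a,h,i}
  B2: in={h,i} out={a,h,i}
  B3: in={a} out={a}
  B4: in={a,h,i} out={a,i}
  B5: in={a,i} out={a,i}
  B6: in={a} out={a}
  B7: in={a,i} out={a}
  B8: in={a} out=∅

Conflict graph:
  a↔{h,i,j,v,x}
  h↔{a,i,j,v,x}
  i↔{a,h,j,v,x}
  j↔{a,h,i,v}
  v↔{a,h,i,j}
  x↔{a,h,i}

Chromatic number:
  {a,h,i,j,v} pairwise interfere (5-clique) ⇒ χ ≥ 5
  assign a→R0 h→R1 i→R2 j→R3 v→R4 x→R3 — no edge inside a register ⇒ χ ≤ 5
  χ = 5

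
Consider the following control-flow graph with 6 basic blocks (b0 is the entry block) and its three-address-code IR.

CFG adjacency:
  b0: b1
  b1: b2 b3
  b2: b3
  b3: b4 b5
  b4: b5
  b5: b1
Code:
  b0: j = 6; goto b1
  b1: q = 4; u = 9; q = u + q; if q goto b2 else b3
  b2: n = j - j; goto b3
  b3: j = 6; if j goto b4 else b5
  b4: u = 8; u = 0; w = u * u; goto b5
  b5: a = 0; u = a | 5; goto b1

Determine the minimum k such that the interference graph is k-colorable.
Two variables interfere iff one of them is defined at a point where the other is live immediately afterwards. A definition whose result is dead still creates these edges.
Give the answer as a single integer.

Answer: 3

Working:
Block summaries:
  b0 def {j} use ∅
  b1 def {q,u} use ∅
  b2 def {n} use {j}
  b3 def {j} use ∅
  b4 def {u,w} use ∅
  b5 def {a,u} use ∅

Backward fixpoint:
  live b0: ∅→{j}
  live b1: {j}→{j}
  live b2: {j}→∅
  live b3: ∅→{j}
  live b4: {j}→{j}
  live b5: {j}→{j}

Conflict graph:
  a — {j}
  j — {a,q,u,w}
  n — ∅
  q — {j,u}
  u — {j,q}
  w — {j}

Chromatic number:
  clique {j,q,u} ⇒ need ≥ 3
  assign a→c1 j→c0 n→c0 q→c1 u→c2 w→c1 — no edge inside a register ⇒ χ ≤ 3
  χ = 3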